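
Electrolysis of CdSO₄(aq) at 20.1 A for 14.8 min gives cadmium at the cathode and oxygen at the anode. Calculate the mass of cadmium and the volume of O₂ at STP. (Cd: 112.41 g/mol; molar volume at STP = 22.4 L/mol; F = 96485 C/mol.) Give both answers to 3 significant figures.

Q = 20.1 × 888 = 17850 C; n(e⁻) = 17850 / 96485 = 0.1850 mol
Cathode: Cd²⁺ + 2e⁻ → Cd → n(Cd) = 0.1850/2 = 0.09250 mol → 10.4 g
Anode: 2H₂O → O₂ + 4H⁺ + 4e⁻ → n(O₂) = 0.1850/4 = 0.04625 mol → 1.04 L

10.4 g Cd; 1.04 L O₂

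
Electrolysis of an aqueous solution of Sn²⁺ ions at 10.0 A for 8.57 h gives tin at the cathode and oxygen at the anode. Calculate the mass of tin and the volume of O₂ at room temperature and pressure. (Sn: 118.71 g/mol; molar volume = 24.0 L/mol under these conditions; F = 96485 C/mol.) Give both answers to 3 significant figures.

Q = 10.0 × 30852 = 3.085×10^5 C; n(e⁻) = 3.085×10^5 / 96485 = 3.197 mol
Cathode: Sn²⁺ + 2e⁻ → Sn → n(Sn) = 3.197/2 = 1.599 mol → 190 g
Anode: 2H₂O → O₂ + 4H⁺ + 4e⁻ → n(O₂) = 3.197/4 = 0.7993 mol → 19.2 L

190 g Sn; 19.2 L O₂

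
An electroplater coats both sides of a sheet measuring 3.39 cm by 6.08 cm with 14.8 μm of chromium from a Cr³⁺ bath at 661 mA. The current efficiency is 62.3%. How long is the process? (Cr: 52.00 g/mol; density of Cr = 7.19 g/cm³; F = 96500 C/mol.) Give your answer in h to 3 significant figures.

Plated area = 2 × 3.39 × 6.08 = 41.22 cm²
Volume = 41.22 × 14.8×10⁻⁴ cm = 0.06101 cm³
m(Cr) = 0.06101 × 7.19 = 0.4387 g
n(Cr) = 0.4387 / 52.00 = 0.008437 mol; n(e⁻) = 3 × 0.008437 = 0.02531 mol
Q = 0.02531 × 96500 / 0.623 = 3920 C
t = 3920 / 0.661 = 5930 s = 1.65 h

1.65 h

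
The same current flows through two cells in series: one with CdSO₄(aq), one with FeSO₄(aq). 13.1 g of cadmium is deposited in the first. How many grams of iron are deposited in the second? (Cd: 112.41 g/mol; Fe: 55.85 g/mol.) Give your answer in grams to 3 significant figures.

6.51 g

n(Cd) = 13.1 / 112.41 = 0.1165 mol
Cd²⁺ + 2e⁻ → Cd, so n(e⁻) = 2 × 0.1165 = 0.2330 mol
In series, the same 0.2330 mol of electrons flows through the second cell.
Fe²⁺ + 2e⁻ → Fe, so n(Fe) = 0.2330 / 2 = 0.1165 mol
m(Fe) = 0.1165 × 55.85 = 6.51 g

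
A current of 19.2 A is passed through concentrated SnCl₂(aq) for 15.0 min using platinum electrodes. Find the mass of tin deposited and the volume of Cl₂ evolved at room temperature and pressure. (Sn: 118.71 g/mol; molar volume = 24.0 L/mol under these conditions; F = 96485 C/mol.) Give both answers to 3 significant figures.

Q = 19.2 × 900 = 17280 C; n(e⁻) = 17280 / 96485 = 0.1791 mol
Cathode: Sn²⁺ + 2e⁻ → Sn → n(Sn) = 0.1791/2 = 0.08955 mol → 10.6 g
Anode: 2Cl⁻ → Cl₂ + 2e⁻ → n(Cl₂) = 0.1791/2 = 0.08955 mol → 2.15 L

10.6 g Sn; 2.15 L Cl₂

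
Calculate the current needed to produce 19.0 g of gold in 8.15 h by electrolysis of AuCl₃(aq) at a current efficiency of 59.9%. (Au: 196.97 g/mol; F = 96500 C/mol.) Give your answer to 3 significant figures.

n(Au) = 19.0 / 196.97 = 0.09646 mol
Au³⁺ + 3e⁻ → Au, so n(e⁻) = 3 × 0.09646 = 0.2894 mol
Q = 0.2894 × 96500 / 0.599 = 46620 C
I = Q / t = 46620 / 29340 s = 1.59 A

1.59 A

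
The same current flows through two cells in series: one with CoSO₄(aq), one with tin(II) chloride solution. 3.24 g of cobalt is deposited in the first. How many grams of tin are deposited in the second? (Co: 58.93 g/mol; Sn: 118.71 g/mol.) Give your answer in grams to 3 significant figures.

n(Co) = 3.24 / 58.93 = 0.05498 mol
Co²⁺ + 2e⁻ → Co, so n(e⁻) = 2 × 0.05498 = 0.1100 mol
Same current for the same time ⇒ same n(e⁻) = 0.1100 mol in both cells.
Sn²⁺ + 2e⁻ → Sn, so n(Sn) = 0.1100 / 2 = 0.05500 mol
m(Sn) = 0.05500 × 118.71 = 6.53 g

6.53 g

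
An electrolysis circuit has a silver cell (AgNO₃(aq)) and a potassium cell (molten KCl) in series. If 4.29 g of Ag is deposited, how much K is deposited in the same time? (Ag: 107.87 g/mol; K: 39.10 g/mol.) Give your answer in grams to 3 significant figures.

1.56 g

n(Ag) = 4.29 / 107.87 = 0.03977 mol
Ag⁺ + e⁻ → Ag, so n(e⁻) = 0.03977 mol
Same current for the same time ⇒ same n(e⁻) = 0.03977 mol in both cells.
K⁺ + e⁻ → K, so n(K) = 0.03977 mol
m(K) = 0.03977 × 39.10 = 1.56 g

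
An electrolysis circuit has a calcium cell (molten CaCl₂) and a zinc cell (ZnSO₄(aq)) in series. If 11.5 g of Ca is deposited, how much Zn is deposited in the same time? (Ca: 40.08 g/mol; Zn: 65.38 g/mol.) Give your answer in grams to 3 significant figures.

18.8 g

n(Ca) = 11.5 / 40.08 = 0.2869 mol
Ca²⁺ + 2e⁻ → Ca, so n(e⁻) = 2 × 0.2869 = 0.5738 mol
In series, the same 0.5738 mol of electrons flows through the second cell.
Zn²⁺ + 2e⁻ → Zn, so n(Zn) = 0.5738 / 2 = 0.2869 mol
m(Zn) = 0.2869 × 65.38 = 18.8 g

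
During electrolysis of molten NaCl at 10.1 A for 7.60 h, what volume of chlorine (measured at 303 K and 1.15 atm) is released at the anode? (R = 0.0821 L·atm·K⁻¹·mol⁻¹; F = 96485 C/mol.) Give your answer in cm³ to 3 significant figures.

31000 cm³

Q = 10.1 A × 27360 s = 2.763×10^5 C
Moles of electrons = 2.763×10^5 / 96485 = 2.864 mol
2Cl⁻ → Cl₂ + 2e⁻, so n(Cl₂) = 2.864 / 2 = 1.432 mol
V = nRT/P = 1.432 × 0.0821 × 303 / 1.15 = 30.98 L
= 31000 cm³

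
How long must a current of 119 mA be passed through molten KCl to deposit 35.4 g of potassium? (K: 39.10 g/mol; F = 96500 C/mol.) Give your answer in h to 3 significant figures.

204 h

n(K) = 35.4 / 39.10 = 0.9054 mol
K⁺ + e⁻ → K, so n(e⁻) = 0.9054 mol
Q = 0.9054 × 96500 = 87370 C
t = Q / I = 87370 / 0.119 = 7.342×10^5 s = 204 h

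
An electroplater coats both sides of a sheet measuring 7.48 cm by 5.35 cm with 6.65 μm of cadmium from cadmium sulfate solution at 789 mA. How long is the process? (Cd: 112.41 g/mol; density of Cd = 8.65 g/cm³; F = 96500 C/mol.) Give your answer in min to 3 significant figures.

16.7 min

Plated area = 2 × 7.48 × 5.35 = 80.04 cm²
Volume = 80.04 × 6.65×10⁻⁴ cm = 0.05323 cm³
m(Cd) = 0.05323 × 8.65 = 0.4604 g
n(Cd) = 0.4604 / 112.41 = 0.004096 mol; n(e⁻) = 2 × 0.004096 = 0.008192 mol
Q = 0.008192 × 96500 = 790.5 C
t = 790.5 / 0.789 = 1002 s = 16.7 min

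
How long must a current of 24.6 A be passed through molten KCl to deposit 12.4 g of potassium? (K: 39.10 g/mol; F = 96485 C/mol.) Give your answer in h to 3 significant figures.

n(K) = 12.4 / 39.10 = 0.3171 mol
K⁺ + e⁻ → K, so n(e⁻) = 0.3171 mol
Q = 0.3171 × 96485 = 30600 C
t = Q / I = 30600 / 24.6 = 1244 s = 0.346 h

0.346 h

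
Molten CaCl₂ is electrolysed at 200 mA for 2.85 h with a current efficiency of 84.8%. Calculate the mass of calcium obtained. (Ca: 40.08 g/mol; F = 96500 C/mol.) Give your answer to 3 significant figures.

0.361 g

Q = 0.200 × 10260 = 2052 C
n(e⁻) = 2052 / 96500 = 0.02126 mol
Ca²⁺ + 2e⁻ → Ca, so theoretical m(Ca) = 0.01063 × 40.08 = 0.4261 g
Actual mass = 84.8% × 0.4261 = 0.361 g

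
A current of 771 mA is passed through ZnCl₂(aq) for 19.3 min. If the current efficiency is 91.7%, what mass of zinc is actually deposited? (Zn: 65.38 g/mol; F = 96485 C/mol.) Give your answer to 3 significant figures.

Q = 0.771 × 1158 = 892.8 C
n(e⁻) = 892.8 / 96485 = 0.009253 mol
Zn²⁺ + 2e⁻ → Zn, so theoretical m(Zn) = 0.004627 × 65.38 = 0.3025 g
Actual mass = 91.7% × 0.3025 = 0.277 g

0.277 g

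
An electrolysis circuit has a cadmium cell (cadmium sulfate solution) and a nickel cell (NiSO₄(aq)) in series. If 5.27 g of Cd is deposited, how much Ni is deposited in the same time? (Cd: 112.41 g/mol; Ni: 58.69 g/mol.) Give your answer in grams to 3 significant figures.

n(Cd) = 5.27 / 112.41 = 0.04688 mol
Cd²⁺ + 2e⁻ → Cd, so n(e⁻) = 2 × 0.04688 = 0.09376 mol
Since the cells are in series, n(e⁻) in the Ni cell is also 0.09376 mol.
Ni²⁺ + 2e⁻ → Ni, so n(Ni) = 0.09376 / 2 = 0.04688 mol
m(Ni) = 0.04688 × 58.69 = 2.75 g

2.75 g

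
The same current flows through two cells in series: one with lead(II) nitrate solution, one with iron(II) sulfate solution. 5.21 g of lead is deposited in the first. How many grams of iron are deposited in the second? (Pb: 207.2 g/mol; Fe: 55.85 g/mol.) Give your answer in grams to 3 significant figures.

n(Pb) = 5.21 / 207.2 = 0.02514 mol
Pb²⁺ + 2e⁻ → Pb, so n(e⁻) = 2 × 0.02514 = 0.05028 mol
In series, the same 0.05028 mol of electrons flows through the second cell.
Fe²⁺ + 2e⁻ → Fe, so n(Fe) = 0.05028 / 2 = 0.02514 mol
m(Fe) = 0.02514 × 55.85 = 1.40 g

1.40 g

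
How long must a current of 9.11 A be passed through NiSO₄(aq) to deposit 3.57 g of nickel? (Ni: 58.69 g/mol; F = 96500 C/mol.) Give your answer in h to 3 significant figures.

n(Ni) = 3.57 / 58.69 = 0.06083 mol
Ni²⁺ + 2e⁻ → Ni, so n(e⁻) = 2 × 0.06083 = 0.1217 mol
Q = 0.1217 × 96500 = 11740 C
t = Q / I = 11740 / 9.11 = 1289 s = 0.358 h

0.358 h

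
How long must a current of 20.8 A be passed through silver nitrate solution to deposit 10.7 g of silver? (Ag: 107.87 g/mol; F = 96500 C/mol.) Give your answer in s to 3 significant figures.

n(Ag) = 10.7 / 107.87 = 0.09919 mol
Ag⁺ + e⁻ → Ag, so n(e⁻) = 0.09919 mol
Q = 0.09919 × 96500 = 9572 C
t = Q / I = 9572 / 20.8 = 460.2 s

460 s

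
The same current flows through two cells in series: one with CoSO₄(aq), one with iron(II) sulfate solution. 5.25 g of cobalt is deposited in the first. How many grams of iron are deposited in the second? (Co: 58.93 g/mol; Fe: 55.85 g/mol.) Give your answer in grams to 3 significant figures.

n(Co) = 5.25 / 58.93 = 0.08909 mol
Co²⁺ + 2e⁻ → Co, so n(e⁻) = 2 × 0.08909 = 0.1782 mol
In series, the same 0.1782 mol of electrons flows through the second cell.
Fe²⁺ + 2e⁻ → Fe, so n(Fe) = 0.1782 / 2 = 0.08910 mol
m(Fe) = 0.08910 × 55.85 = 4.98 g

4.98 g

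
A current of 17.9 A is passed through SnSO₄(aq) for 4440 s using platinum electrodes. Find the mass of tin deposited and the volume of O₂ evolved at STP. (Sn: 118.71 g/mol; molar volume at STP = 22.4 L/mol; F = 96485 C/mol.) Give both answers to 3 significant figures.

48.9 g Sn; 4.61 L O₂

Q = 17.9 × 4440 = 79480 C; n(e⁻) = 79480 / 96485 = 0.8238 mol
Cathode: Sn²⁺ + 2e⁻ → Sn → n(Sn) = 0.8238/2 = 0.4119 mol → 48.9 g
Anode: 2H₂O → O₂ + 4H⁺ + 4e⁻ → n(O₂) = 0.8238/4 = 0.2060 mol → 4.61 L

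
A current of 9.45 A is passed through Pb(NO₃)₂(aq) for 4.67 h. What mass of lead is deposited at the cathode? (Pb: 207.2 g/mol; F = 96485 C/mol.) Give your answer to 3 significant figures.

Q = 9.45 A × 16812 s = 1.589×10^5 C
Moles of electrons = 1.589×10^5 / 96485 = 1.647 mol
Pb²⁺ + 2e⁻ → Pb, so n(Pb) = 1.647 / 2 = 0.8235 mol
m = 0.8235 × 207.2 = 171 g

171 g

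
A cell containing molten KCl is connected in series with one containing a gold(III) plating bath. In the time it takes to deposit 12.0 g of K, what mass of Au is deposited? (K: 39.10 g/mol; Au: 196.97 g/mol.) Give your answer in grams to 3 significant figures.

20.2 g

n(K) = 12.0 / 39.10 = 0.3069 mol
K⁺ + e⁻ → K, so n(e⁻) = 0.3069 mol
The cells are in series, so the same charge (and hence the same n(e⁻) = 0.3069 mol) passes through both.
Au³⁺ + 3e⁻ → Au, so n(Au) = 0.3069 / 3 = 0.1023 mol
m(Au) = 0.1023 × 196.97 = 20.2 g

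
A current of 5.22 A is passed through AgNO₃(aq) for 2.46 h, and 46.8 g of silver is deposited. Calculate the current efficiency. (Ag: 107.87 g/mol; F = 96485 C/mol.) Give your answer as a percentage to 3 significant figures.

90.6%

Q = 5.22 × 8856 = 46230 C
n(e⁻) = 46230 / 96485 = 0.4791 mol
Ag⁺ + e⁻ → Ag, so theoretical n(Ag) = 0.4791 mol → 51.68 g
Efficiency = 46.8 / 51.68 = 0.9056 = 90.6%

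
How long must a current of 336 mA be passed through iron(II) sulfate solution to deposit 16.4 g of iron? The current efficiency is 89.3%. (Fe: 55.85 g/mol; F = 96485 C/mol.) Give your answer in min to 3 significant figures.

3150 min

n(Fe) = 16.4 / 55.85 = 0.2936 mol
Fe²⁺ + 2e⁻ → Fe, so n(e⁻) = 2 × 0.2936 = 0.5872 mol
Q = 0.5872 × 96485 / 0.893 = 63440 C
t = Q / I = 63440 / 0.336 = 1.888×10^5 s = 3150 min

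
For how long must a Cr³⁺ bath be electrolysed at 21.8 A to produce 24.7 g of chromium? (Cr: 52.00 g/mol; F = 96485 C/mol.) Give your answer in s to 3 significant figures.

n(Cr) = 24.7 / 52.00 = 0.4750 mol
Cr³⁺ + 3e⁻ → Cr, so n(e⁻) = 3 × 0.4750 = 1.425 mol
Q = 1.425 × 96485 = 1.375×10^5 C
t = Q / I = 1.375×10^5 / 21.8 = 6307 s

6310 s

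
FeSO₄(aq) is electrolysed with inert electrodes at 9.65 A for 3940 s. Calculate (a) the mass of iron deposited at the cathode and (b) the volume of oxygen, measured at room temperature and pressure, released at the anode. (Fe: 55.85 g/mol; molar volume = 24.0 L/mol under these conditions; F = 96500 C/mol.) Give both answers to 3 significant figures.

Q = 9.65 × 3940 = 38020 C; n(e⁻) = 38020 / 96500 = 0.3940 mol
Cathode: Fe²⁺ + 2e⁻ → Fe → n(Fe) = 0.3940/2 = 0.1970 mol → 11.0 g
Anode: 2H₂O → O₂ + 4H⁺ + 4e⁻ → n(O₂) = 0.3940/4 = 0.09850 mol → 2.36 L

11.0 g Fe; 2.36 L O₂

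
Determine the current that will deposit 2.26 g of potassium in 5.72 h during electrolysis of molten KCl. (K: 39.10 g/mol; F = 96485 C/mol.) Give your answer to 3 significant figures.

0.271 A

n(K) = 2.26 / 39.10 = 0.05780 mol
K⁺ + e⁻ → K, so n(e⁻) = 0.05780 mol
Q = 0.05780 × 96485 = 5577 C
I = Q / t = 5577 / 20592 s = 0.271 A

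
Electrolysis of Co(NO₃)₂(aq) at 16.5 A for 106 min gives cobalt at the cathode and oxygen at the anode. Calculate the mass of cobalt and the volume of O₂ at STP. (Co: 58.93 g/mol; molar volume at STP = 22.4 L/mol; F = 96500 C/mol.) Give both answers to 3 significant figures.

32.0 g Co; 6.09 L O₂

Q = 16.5 × 6360 = 1.049×10^5 C; n(e⁻) = 1.049×10^5 / 96500 = 1.087 mol
Cathode: Co²⁺ + 2e⁻ → Co → n(Co) = 1.087/2 = 0.5435 mol → 32.0 g
Anode: 2H₂O → O₂ + 4H⁺ + 4e⁻ → n(O₂) = 1.087/4 = 0.2718 mol → 6.09 L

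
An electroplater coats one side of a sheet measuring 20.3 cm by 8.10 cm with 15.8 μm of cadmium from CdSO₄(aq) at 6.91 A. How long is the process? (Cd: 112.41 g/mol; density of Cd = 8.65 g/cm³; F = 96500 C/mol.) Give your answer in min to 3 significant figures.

Plated area = 20.3 × 8.10 = 164.4 cm²
Volume = 164.4 × 15.8×10⁻⁴ cm = 0.2598 cm³
m(Cd) = 0.2598 × 8.65 = 2.247 g
n(Cd) = 2.247 / 112.41 = 0.01999 mol; n(e⁻) = 2 × 0.01999 = 0.03998 mol
Q = 0.03998 × 96500 = 3858 C
t = 3858 / 6.91 = 558.3 s = 9.31 min

9.31 min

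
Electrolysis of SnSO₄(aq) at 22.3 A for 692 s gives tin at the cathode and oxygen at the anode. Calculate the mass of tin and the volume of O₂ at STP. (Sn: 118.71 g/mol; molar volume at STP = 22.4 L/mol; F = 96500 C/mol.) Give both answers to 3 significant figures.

Q = 22.3 × 692 = 15430 C; n(e⁻) = 15430 / 96500 = 0.1599 mol
Cathode: Sn²⁺ + 2e⁻ → Sn → n(Sn) = 0.1599/2 = 0.07995 mol → 9.49 g
Anode: 2H₂O → O₂ + 4H⁺ + 4e⁻ → n(O₂) = 0.1599/4 = 0.03998 mol → 0.896 L

9.49 g Sn; 0.896 L O₂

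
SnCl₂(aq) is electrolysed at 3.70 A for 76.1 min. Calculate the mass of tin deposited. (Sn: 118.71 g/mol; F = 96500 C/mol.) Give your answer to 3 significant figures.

Q = 3.70 A × 4566 s = 16890 C
n(e⁻) = Q/F = 16890/96500 = 0.1750 mol
Sn²⁺ + 2e⁻ → Sn, so n(Sn) = 0.1750 / 2 = 0.08750 mol
m = 0.08750 × 118.71 = 10.4 g

10.4 g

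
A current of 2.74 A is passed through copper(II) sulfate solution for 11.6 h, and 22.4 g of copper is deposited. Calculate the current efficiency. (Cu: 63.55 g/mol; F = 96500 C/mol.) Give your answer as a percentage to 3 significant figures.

59.5%

Q = 2.74 × 41760 = 1.144×10^5 C
n(e⁻) = 1.144×10^5 / 96500 = 1.185 mol
Cu²⁺ + 2e⁻ → Cu, so theoretical n(Cu) = 0.5925 mol → 37.65 g
Efficiency = 22.4 / 37.65 = 0.5950 = 59.5%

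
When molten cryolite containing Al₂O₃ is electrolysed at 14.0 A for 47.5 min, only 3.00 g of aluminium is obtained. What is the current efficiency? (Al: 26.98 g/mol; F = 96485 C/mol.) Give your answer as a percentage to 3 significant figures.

80.7%

Q = 14.0 × 2850 = 39900 C
n(e⁻) = 39900 / 96485 = 0.4135 mol
Al³⁺ + 3e⁻ → Al, so theoretical n(Al) = 0.1378 mol → 3.718 g
Efficiency = 3.00 / 3.718 = 0.8069 = 80.7%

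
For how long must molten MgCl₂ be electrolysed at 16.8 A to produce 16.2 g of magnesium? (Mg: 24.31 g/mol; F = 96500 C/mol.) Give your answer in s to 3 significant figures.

n(Mg) = 16.2 / 24.31 = 0.6664 mol
Mg²⁺ + 2e⁻ → Mg, so n(e⁻) = 2 × 0.6664 = 1.333 mol
Q = 1.333 × 96500 = 1.286×10^5 C
t = Q / I = 1.286×10^5 / 16.8 = 7655 s

7660 s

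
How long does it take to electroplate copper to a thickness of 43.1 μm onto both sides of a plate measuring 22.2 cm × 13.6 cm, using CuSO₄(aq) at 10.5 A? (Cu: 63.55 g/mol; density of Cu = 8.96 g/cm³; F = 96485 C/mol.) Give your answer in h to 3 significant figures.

1.87 h

Plated area = 2 × 22.2 × 13.6 = 603.8 cm²
Volume = 603.8 × 43.1×10⁻⁴ cm = 2.602 cm³
m(Cu) = 2.602 × 8.96 = 23.31 g
n(Cu) = 23.31 / 63.55 = 0.3668 mol; n(e⁻) = 2 × 0.3668 = 0.7336 mol
Q = 0.7336 × 96485 = 70780 C
t = 70780 / 10.5 = 6741 s = 1.87 h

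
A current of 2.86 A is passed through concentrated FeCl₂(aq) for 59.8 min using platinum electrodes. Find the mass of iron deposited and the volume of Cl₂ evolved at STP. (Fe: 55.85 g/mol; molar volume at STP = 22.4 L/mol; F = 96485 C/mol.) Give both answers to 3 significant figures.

Q = 2.86 × 3588 = 10260 C; n(e⁻) = 10260 / 96485 = 0.1063 mol
Cathode: Fe²⁺ + 2e⁻ → Fe → n(Fe) = 0.1063/2 = 0.05315 mol → 2.97 g
Anode: 2Cl⁻ → Cl₂ + 2e⁻ → n(Cl₂) = 0.1063/2 = 0.05315 mol → 1.19 L

2.97 g Fe; 1.19 L Cl₂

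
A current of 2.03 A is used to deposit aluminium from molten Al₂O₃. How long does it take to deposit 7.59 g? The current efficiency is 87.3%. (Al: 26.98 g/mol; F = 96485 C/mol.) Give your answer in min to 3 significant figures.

766 min

n(Al) = 7.59 / 26.98 = 0.2813 mol
Al³⁺ + 3e⁻ → Al, so n(e⁻) = 3 × 0.2813 = 0.8439 mol
Q = 0.8439 × 96485 / 0.873 = 93270 C
t = Q / I = 93270 / 2.03 = 45950 s = 766 min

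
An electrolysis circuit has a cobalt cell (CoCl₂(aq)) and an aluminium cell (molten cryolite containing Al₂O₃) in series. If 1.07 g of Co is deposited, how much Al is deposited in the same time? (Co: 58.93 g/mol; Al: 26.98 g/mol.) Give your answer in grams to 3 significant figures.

n(Co) = 1.07 / 58.93 = 0.01816 mol
Co²⁺ + 2e⁻ → Co, so n(e⁻) = 2 × 0.01816 = 0.03632 mol
Same current for the same time ⇒ same n(e⁻) = 0.03632 mol in both cells.
Al³⁺ + 3e⁻ → Al, so n(Al) = 0.03632 / 3 = 0.01211 mol
m(Al) = 0.01211 × 26.98 = 0.327 g

0.327 g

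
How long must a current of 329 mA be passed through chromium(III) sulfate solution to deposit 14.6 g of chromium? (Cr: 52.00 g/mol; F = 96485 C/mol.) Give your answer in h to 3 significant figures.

68.6 h

n(Cr) = 14.6 / 52.00 = 0.2808 mol
Cr³⁺ + 3e⁻ → Cr, so n(e⁻) = 3 × 0.2808 = 0.8424 mol
Q = 0.8424 × 96485 = 81280 C
t = Q / I = 81280 / 0.329 = 2.471×10^5 s = 68.6 h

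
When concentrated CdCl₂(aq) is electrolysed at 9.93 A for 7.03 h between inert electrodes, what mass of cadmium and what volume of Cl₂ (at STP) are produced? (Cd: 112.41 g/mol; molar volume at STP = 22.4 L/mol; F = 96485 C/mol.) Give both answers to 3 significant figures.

Q = 9.93 × 25308 = 2.513×10^5 C; n(e⁻) = 2.513×10^5 / 96485 = 2.605 mol
Cathode: Cd²⁺ + 2e⁻ → Cd → n(Cd) = 2.605/2 = 1.303 mol → 146 g
Anode: 2Cl⁻ → Cl₂ + 2e⁻ → n(Cl₂) = 2.605/2 = 1.303 mol → 29.2 L

146 g Cd; 29.2 L Cl₂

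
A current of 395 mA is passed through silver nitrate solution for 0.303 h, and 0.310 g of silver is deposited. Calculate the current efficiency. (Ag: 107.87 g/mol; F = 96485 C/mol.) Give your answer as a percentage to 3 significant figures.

64.4%

Q = 0.395 × 1090.8 = 430.9 C
n(e⁻) = 430.9 / 96485 = 0.004466 mol
Ag⁺ + e⁻ → Ag, so theoretical n(Ag) = 0.004466 mol → 0.4817 g
Efficiency = 0.310 / 0.4817 = 0.6436 = 64.4%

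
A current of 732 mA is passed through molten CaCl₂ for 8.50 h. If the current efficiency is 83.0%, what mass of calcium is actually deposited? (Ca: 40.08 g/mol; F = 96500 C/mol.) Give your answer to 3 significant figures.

3.86 g

Q = 0.732 × 30600 = 22400 C
n(e⁻) = 22400 / 96500 = 0.2321 mol
Ca²⁺ + 2e⁻ → Ca, so theoretical m(Ca) = 0.1161 × 40.08 = 4.653 g
Actual mass = 83.0% × 4.653 = 3.86 g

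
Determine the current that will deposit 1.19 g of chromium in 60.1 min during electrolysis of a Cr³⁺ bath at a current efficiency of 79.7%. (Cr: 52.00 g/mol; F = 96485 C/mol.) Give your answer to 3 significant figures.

2.30 A

n(Cr) = 1.19 / 52.00 = 0.02288 mol
Cr³⁺ + 3e⁻ → Cr, so n(e⁻) = 3 × 0.02288 = 0.06864 mol
Q = 0.06864 × 96485 / 0.797 = 8310 C
I = Q / t = 8310 / 3606 s = 2.30 A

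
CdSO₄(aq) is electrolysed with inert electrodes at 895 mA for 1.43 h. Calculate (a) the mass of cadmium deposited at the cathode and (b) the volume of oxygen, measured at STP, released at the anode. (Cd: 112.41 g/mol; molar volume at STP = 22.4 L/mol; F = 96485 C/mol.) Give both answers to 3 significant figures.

2.68 g Cd; 0.267 L O₂

Q = 0.895 × 5148 = 4607 C; n(e⁻) = 4607 / 96485 = 0.04775 mol
Cathode: Cd²⁺ + 2e⁻ → Cd → n(Cd) = 0.04775/2 = 0.02388 mol → 2.68 g
Anode: 2H₂O → O₂ + 4H⁺ + 4e⁻ → n(O₂) = 0.04775/4 = 0.01194 mol → 0.267 L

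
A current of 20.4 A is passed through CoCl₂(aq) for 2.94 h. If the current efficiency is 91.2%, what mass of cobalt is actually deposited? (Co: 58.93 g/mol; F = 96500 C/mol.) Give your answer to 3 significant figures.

Q = 20.4 × 10584 = 2.159×10^5 C
n(e⁻) = 2.159×10^5 / 96500 = 2.237 mol
Co²⁺ + 2e⁻ → Co, so theoretical m(Co) = 1.119 × 58.93 = 65.94 g
Actual mass = 91.2% × 65.94 = 60.1 g

60.1 g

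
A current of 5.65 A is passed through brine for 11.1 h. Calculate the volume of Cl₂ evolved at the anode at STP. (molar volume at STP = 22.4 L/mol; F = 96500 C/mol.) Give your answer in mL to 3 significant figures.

Q = It = 5.65 × 39960 = 2.258×10^5 C
n(e⁻) = Q/F = 2.258×10^5/96500 = 2.340 mol
2Cl⁻ → Cl₂ + 2e⁻, so n(Cl₂) = 2.340 / 2 = 1.170 mol
V = 1.170 × 22.4 = 26.21 L
= 26200 mL

26200 mL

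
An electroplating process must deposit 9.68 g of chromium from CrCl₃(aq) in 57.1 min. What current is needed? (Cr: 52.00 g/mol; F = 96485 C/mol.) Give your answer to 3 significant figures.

n(Cr) = 9.68 / 52.00 = 0.1862 mol
Cr³⁺ + 3e⁻ → Cr, so n(e⁻) = 3 × 0.1862 = 0.5586 mol
Q = 0.5586 × 96485 = 53900 C
I = Q / t = 53900 / 3426 s = 15.7 A

15.7 A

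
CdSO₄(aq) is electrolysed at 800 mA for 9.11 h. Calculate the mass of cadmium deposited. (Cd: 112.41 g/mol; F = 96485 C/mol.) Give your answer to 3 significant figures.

15.3 g

Charge passed = 0.800 × 32796 = 26240 C
n(e⁻) = 26240 / 96485 = 0.2720 mol
Cd²⁺ + 2e⁻ → Cd, so n(Cd) = 0.2720 / 2 = 0.1360 mol
m = 0.1360 × 112.41 = 15.3 g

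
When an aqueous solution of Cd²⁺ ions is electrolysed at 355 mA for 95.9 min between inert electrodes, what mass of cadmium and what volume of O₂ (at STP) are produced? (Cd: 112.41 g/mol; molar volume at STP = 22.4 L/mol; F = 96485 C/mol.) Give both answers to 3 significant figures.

Q = 0.355 × 5754 = 2043 C; n(e⁻) = 2043 / 96485 = 0.02117 mol
Cathode: Cd²⁺ + 2e⁻ → Cd → n(Cd) = 0.02117/2 = 0.01059 mol → 1.19 g
Anode: 2H₂O → O₂ + 4H⁺ + 4e⁻ → n(O₂) = 0.02117/4 = 0.005293 mol → 0.119 L

1.19 g Cd; 0.119 L O₂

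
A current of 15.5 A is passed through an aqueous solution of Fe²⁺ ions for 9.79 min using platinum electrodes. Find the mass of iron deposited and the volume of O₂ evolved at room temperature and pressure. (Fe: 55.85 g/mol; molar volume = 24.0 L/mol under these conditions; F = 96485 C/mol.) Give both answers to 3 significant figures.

2.64 g Fe; 0.566 L O₂

Q = 15.5 × 587.4 = 9105 C; n(e⁻) = 9105 / 96485 = 0.09437 mol
Cathode: Fe²⁺ + 2e⁻ → Fe → n(Fe) = 0.09437/2 = 0.04719 mol → 2.64 g
Anode: 2H₂O → O₂ + 4H⁺ + 4e⁻ → n(O₂) = 0.09437/4 = 0.02359 mol → 0.566 L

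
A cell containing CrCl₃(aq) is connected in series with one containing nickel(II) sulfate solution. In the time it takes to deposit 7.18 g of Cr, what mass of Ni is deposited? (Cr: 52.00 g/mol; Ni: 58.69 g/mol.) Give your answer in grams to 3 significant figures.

n(Cr) = 7.18 / 52.00 = 0.1381 mol
Cr³⁺ + 3e⁻ → Cr, so n(e⁻) = 3 × 0.1381 = 0.4143 mol
Since the cells are in series, n(e⁻) in the Ni cell is also 0.4143 mol.
Ni²⁺ + 2e⁻ → Ni, so n(Ni) = 0.4143 / 2 = 0.2072 mol
m(Ni) = 0.2072 × 58.69 = 12.2 g

12.2 g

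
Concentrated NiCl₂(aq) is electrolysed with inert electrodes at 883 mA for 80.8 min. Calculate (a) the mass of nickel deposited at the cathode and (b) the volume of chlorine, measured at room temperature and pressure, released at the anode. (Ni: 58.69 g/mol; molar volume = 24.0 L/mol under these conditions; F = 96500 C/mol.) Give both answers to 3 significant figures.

Q = 0.883 × 4848 = 4281 C; n(e⁻) = 4281 / 96500 = 0.04436 mol
Cathode: Ni²⁺ + 2e⁻ → Ni → n(Ni) = 0.04436/2 = 0.02218 mol → 1.30 g
Anode: 2Cl⁻ → Cl₂ + 2e⁻ → n(Cl₂) = 0.04436/2 = 0.02218 mol → 0.532 L

1.30 g Ni; 0.532 L Cl₂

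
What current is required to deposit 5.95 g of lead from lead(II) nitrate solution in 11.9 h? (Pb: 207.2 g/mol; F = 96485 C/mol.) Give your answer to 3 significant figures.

n(Pb) = 5.95 / 207.2 = 0.02872 mol
Pb²⁺ + 2e⁻ → Pb, so n(e⁻) = 2 × 0.02872 = 0.05744 mol
Q = 0.05744 × 96485 = 5542 C
I = Q / t = 5542 / 42840 s = 0.129 A

0.129 A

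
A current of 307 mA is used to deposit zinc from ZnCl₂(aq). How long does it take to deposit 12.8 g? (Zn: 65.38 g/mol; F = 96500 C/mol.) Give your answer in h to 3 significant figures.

n(Zn) = 12.8 / 65.38 = 0.1958 mol
Zn²⁺ + 2e⁻ → Zn, so n(e⁻) = 2 × 0.1958 = 0.3916 mol
Q = 0.3916 × 96500 = 37790 C
t = Q / I = 37790 / 0.307 = 1.231×10^5 s = 34.2 h

34.2 h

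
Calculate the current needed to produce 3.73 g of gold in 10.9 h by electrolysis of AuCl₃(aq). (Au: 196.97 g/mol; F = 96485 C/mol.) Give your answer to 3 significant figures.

0.140 A

n(Au) = 3.73 / 196.97 = 0.01894 mol
Au³⁺ + 3e⁻ → Au, so n(e⁻) = 3 × 0.01894 = 0.05682 mol
Q = 0.05682 × 96485 = 5482 C
I = Q / t = 5482 / 39240 s = 0.140 A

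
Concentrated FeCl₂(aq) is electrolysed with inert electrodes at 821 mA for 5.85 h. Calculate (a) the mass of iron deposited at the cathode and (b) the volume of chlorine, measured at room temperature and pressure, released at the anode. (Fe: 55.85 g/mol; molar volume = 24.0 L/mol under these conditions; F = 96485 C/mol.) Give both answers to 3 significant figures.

5.00 g Fe; 2.15 L Cl₂

Q = 0.821 × 21060 = 17290 C; n(e⁻) = 17290 / 96485 = 0.1792 mol
Cathode: Fe²⁺ + 2e⁻ → Fe → n(Fe) = 0.1792/2 = 0.08960 mol → 5.00 g
Anode: 2Cl⁻ → Cl₂ + 2e⁻ → n(Cl₂) = 0.1792/2 = 0.08960 mol → 2.15 L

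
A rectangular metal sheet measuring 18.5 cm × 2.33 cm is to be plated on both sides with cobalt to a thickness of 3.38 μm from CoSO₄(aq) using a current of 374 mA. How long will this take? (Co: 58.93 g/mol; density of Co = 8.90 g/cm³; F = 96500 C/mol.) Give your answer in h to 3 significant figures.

Plated area = 2 × 18.5 × 2.33 = 86.21 cm²
Volume = 86.21 × 3.38×10⁻⁴ cm = 0.02914 cm³
m(Co) = 0.02914 × 8.90 = 0.2593 g
n(Co) = 0.2593 / 58.93 = 0.004400 mol; n(e⁻) = 2 × 0.004400 = 0.008800 mol
Q = 0.008800 × 96500 = 849.2 C
t = 849.2 / 0.374 = 2271 s = 0.631 h

0.631 h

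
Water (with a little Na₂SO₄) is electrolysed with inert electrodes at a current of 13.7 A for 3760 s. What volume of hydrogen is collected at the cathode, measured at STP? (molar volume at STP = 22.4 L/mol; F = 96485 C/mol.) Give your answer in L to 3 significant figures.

Q = It = 13.7 × 3760 = 51510 C
n(e⁻) = 51510 / 96485 = 0.5339 mol
2H⁺ + 2e⁻ → H₂, so n(H₂) = 0.5339 / 2 = 0.2670 mol
V = 0.2670 × 22.4 = 5.981 L

5.98 L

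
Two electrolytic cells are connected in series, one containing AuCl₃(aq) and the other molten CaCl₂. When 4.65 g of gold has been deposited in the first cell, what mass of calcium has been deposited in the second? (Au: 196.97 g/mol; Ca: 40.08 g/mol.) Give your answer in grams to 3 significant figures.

n(Au) = 4.65 / 196.97 = 0.02361 mol
Au³⁺ + 3e⁻ → Au, so n(e⁻) = 3 × 0.02361 = 0.07083 mol
Since the cells are in series, n(e⁻) in the Ca cell is also 0.07083 mol.
Ca²⁺ + 2e⁻ → Ca, so n(Ca) = 0.07083 / 2 = 0.03542 mol
m(Ca) = 0.03542 × 40.08 = 1.42 g

1.42 g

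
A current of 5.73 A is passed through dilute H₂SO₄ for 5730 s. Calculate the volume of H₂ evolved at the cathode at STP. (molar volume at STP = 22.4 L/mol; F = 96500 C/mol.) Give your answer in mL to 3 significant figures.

Charge passed = 5.73 × 5730 = 32830 C
n(e⁻) = 32830 / 96500 = 0.3402 mol
2H⁺ + 2e⁻ → H₂, so n(H₂) = 0.3402 / 2 = 0.1701 mol
V = 0.1701 × 22.4 = 3.810 L
= 3810 mL

3810 mL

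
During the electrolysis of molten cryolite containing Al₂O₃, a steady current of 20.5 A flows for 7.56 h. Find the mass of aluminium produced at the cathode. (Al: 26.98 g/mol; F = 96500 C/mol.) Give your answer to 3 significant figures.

52.0 g

Charge passed = 20.5 × 27216 = 5.579×10^5 C
Moles of electrons = 5.579×10^5 / 96500 = 5.781 mol
Al³⁺ + 3e⁻ → Al, so n(Al) = 5.781 / 3 = 1.927 mol
m = 1.927 × 26.98 = 52.0 g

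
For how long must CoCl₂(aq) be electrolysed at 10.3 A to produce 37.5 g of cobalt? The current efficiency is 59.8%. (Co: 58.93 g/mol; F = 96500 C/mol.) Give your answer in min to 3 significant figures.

332 min

n(Co) = 37.5 / 58.93 = 0.6363 mol
Co²⁺ + 2e⁻ → Co, so n(e⁻) = 2 × 0.6363 = 1.273 mol
Q = 1.273 × 96500 / 0.598 = 2.054×10^5 C
t = Q / I = 2.054×10^5 / 10.3 = 19940 s = 332 min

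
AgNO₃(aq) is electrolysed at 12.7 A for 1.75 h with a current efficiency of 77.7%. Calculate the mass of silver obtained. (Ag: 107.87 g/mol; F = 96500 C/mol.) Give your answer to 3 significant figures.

Q = 12.7 × 6300 = 80010 C
n(e⁻) = 80010 / 96500 = 0.8291 mol
Ag⁺ + e⁻ → Ag, so theoretical m(Ag) = 0.8291 × 107.87 = 89.44 g
Actual mass = 77.7% × 89.44 = 69.5 g

69.5 g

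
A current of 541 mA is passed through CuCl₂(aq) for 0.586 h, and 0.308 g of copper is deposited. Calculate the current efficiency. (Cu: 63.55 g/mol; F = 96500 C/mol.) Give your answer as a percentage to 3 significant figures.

Q = 0.541 × 2109.6 = 1141 C
n(e⁻) = 1141 / 96500 = 0.01182 mol
Cu²⁺ + 2e⁻ → Cu, so theoretical n(Cu) = 0.005910 mol → 0.3756 g
Efficiency = 0.308 / 0.3756 = 0.8200 = 82.0%

82.0%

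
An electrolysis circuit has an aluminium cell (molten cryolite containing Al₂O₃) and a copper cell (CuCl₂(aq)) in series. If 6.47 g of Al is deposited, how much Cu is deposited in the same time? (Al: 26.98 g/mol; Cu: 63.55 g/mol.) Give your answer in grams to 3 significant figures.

22.9 g

n(Al) = 6.47 / 26.98 = 0.2398 mol
Al³⁺ + 3e⁻ → Al, so n(e⁻) = 3 × 0.2398 = 0.7194 mol
The cells are in series, so the same charge (and hence the same n(e⁻) = 0.7194 mol) passes through both.
Cu²⁺ + 2e⁻ → Cu, so n(Cu) = 0.7194 / 2 = 0.3597 mol
m(Cu) = 0.3597 × 63.55 = 22.9 g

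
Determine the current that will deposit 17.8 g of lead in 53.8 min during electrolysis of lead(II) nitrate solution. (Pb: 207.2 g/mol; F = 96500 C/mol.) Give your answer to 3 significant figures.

5.14 A

n(Pb) = 17.8 / 207.2 = 0.08591 mol
Pb²⁺ + 2e⁻ → Pb, so n(e⁻) = 2 × 0.08591 = 0.1718 mol
Q = 0.1718 × 96500 = 16580 C
I = Q / t = 16580 / 3228 s = 5.14 A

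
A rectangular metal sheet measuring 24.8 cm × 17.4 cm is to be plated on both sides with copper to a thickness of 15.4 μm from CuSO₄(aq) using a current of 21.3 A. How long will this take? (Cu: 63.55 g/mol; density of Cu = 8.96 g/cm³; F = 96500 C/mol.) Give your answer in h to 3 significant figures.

Plated area = 2 × 24.8 × 17.4 = 863.0 cm²
Volume = 863.0 × 15.4×10⁻⁴ cm = 1.329 cm³
m(Cu) = 1.329 × 8.96 = 11.91 g
n(Cu) = 11.91 / 63.55 = 0.1874 mol; n(e⁻) = 2 × 0.1874 = 0.3748 mol
Q = 0.3748 × 96500 = 36170 C
t = 36170 / 21.3 = 1698 s = 0.472 h

0.472 h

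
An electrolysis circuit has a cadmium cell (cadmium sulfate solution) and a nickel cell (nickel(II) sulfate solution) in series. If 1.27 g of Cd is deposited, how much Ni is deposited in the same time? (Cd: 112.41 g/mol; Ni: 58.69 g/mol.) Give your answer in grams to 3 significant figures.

n(Cd) = 1.27 / 112.41 = 0.01130 mol
Cd²⁺ + 2e⁻ → Cd, so n(e⁻) = 2 × 0.01130 = 0.02260 mol
In series, the same 0.02260 mol of electrons flows through the second cell.
Ni²⁺ + 2e⁻ → Ni, so n(Ni) = 0.02260 / 2 = 0.01130 mol
m(Ni) = 0.01130 × 58.69 = 0.663 g

0.663 g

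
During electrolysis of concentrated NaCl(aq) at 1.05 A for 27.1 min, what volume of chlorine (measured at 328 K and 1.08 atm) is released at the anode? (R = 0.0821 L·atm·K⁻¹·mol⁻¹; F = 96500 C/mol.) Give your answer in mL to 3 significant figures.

221 mL

Q = 1.05 A × 1626 s = 1707 C
Moles of electrons = 1707 / 96500 = 0.01769 mol
2Cl⁻ → Cl₂ + 2e⁻, so n(Cl₂) = 0.01769 / 2 = 0.008845 mol
V = nRT/P = 0.008845 × 0.0821 × 328 / 1.08 = 0.2205 L
= 221 mL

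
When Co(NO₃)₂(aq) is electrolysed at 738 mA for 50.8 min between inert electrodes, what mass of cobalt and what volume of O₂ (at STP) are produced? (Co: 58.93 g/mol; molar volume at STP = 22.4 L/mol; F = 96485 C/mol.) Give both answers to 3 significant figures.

0.687 g Co; 0.131 L O₂

Q = 0.738 × 3048 = 2249 C; n(e⁻) = 2249 / 96485 = 0.02331 mol
Cathode: Co²⁺ + 2e⁻ → Co → n(Co) = 0.02331/2 = 0.01166 mol → 0.687 g
Anode: 2H₂O → O₂ + 4H⁺ + 4e⁻ → n(O₂) = 0.02331/4 = 0.005828 mol → 0.131 L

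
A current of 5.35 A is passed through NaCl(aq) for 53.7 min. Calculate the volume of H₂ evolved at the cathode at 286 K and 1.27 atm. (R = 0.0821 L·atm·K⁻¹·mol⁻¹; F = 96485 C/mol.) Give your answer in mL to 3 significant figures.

1650 mL

Q = 5.35 A × 3222 s = 17240 C
n(e⁻) = Q/F = 17240/96485 = 0.1787 mol
2H⁺ + 2e⁻ → H₂, so n(H₂) = 0.1787 / 2 = 0.08935 mol
V = nRT/P = 0.08935 × 0.0821 × 286 / 1.27 = 1.652 L
= 1650 mL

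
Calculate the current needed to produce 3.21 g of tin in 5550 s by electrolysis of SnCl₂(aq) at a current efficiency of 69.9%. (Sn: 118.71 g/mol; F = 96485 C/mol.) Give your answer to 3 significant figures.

n(Sn) = 3.21 / 118.71 = 0.02704 mol
Sn²⁺ + 2e⁻ → Sn, so n(e⁻) = 2 × 0.02704 = 0.05408 mol
Q = 0.05408 × 96485 / 0.699 = 7465 C
I = Q / t = 7465 / 5550 s = 1.35 A

1.35 A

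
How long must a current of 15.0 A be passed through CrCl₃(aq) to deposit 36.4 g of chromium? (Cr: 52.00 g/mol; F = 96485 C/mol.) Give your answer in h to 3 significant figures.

n(Cr) = 36.4 / 52.00 = 0.7000 mol
Cr³⁺ + 3e⁻ → Cr, so n(e⁻) = 3 × 0.7000 = 2.100 mol
Q = 2.100 × 96485 = 2.026×10^5 C
t = Q / I = 2.026×10^5 / 15.0 = 13510 s = 3.75 h

3.75 h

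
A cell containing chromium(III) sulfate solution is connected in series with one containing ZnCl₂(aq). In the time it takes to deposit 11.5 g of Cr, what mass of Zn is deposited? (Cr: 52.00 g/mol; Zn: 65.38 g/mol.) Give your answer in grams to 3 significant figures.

21.7 g

n(Cr) = 11.5 / 52.00 = 0.2212 mol
Cr³⁺ + 3e⁻ → Cr, so n(e⁻) = 3 × 0.2212 = 0.6636 mol
Same current for the same time ⇒ same n(e⁻) = 0.6636 mol in both cells.
Zn²⁺ + 2e⁻ → Zn, so n(Zn) = 0.6636 / 2 = 0.3318 mol
m(Zn) = 0.3318 × 65.38 = 21.7 g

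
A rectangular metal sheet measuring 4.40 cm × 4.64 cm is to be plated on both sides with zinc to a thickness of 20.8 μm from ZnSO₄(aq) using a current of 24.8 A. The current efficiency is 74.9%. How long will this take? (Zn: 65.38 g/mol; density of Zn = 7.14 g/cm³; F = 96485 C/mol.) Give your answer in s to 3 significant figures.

96.4 s

Plated area = 2 × 4.40 × 4.64 = 40.83 cm²
Volume = 40.83 × 20.8×10⁻⁴ cm = 0.08493 cm³
m(Zn) = 0.08493 × 7.14 = 0.6064 g
n(Zn) = 0.6064 / 65.38 = 0.009275 mol; n(e⁻) = 2 × 0.009275 = 0.01855 mol
Q = 0.01855 × 96485 / 0.749 = 2390 C
t = 2390 / 24.8 = 96.37 s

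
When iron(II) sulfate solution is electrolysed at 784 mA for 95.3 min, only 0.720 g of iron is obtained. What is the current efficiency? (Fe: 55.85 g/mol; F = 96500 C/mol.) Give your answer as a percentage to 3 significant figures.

55.5%

Q = 0.784 × 5718 = 4483 C
n(e⁻) = 4483 / 96500 = 0.04646 mol
Fe²⁺ + 2e⁻ → Fe, so theoretical n(Fe) = 0.02323 mol → 1.297 g
Efficiency = 0.720 / 1.297 = 0.5551 = 55.5%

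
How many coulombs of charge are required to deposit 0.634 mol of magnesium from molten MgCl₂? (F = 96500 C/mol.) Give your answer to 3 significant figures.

1.22×10^5 C

Mg²⁺ + 2e⁻ → Mg, so n(e⁻) = 2 × 0.634 = 1.268 mol
Q = 1.268 × 96500 = 1.224×10^5 C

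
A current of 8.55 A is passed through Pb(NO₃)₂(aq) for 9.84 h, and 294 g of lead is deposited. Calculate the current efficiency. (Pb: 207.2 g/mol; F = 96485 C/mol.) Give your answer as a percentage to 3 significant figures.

90.4%

Q = 8.55 × 35424 = 3.029×10^5 C
n(e⁻) = 3.029×10^5 / 96485 = 3.139 mol
Pb²⁺ + 2e⁻ → Pb, so theoretical n(Pb) = 1.570 mol → 325.3 g
Efficiency = 294 / 325.3 = 0.9038 = 90.4%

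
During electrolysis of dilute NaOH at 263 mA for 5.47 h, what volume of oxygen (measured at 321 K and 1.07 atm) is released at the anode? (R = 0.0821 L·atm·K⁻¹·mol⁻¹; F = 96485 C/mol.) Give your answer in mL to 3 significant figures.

331 mL

Q = It = 0.263 × 19692 = 5179 C
n(e⁻) = 5179 / 96485 = 0.05368 mol
2H₂O → O₂ + 4H⁺ + 4e⁻, so n(O₂) = 0.05368 / 4 = 0.01342 mol
V = nRT/P = 0.01342 × 0.0821 × 321 / 1.07 = 0.3305 L
= 331 mL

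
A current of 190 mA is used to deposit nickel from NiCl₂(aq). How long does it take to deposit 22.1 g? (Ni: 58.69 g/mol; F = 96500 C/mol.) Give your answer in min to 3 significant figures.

n(Ni) = 22.1 / 58.69 = 0.3766 mol
Ni²⁺ + 2e⁻ → Ni, so n(e⁻) = 2 × 0.3766 = 0.7532 mol
Q = 0.7532 × 96500 = 72680 C
t = Q / I = 72680 / 0.190 = 3.825×10^5 s = 6380 min

6380 min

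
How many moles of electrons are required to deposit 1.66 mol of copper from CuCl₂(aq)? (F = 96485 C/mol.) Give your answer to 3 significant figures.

Cu²⁺ + 2e⁻ → Cu, so n(e⁻) = 2 × 1.66 = 3.320 mol

3.32 mol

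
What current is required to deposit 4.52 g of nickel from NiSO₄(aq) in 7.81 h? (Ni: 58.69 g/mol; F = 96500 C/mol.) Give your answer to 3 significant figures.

n(Ni) = 4.52 / 58.69 = 0.07701 mol
Ni²⁺ + 2e⁻ → Ni, so n(e⁻) = 2 × 0.07701 = 0.1540 mol
Q = 0.1540 × 96500 = 14860 C
I = Q / t = 14860 / 28116 s = 0.529 A

0.529 A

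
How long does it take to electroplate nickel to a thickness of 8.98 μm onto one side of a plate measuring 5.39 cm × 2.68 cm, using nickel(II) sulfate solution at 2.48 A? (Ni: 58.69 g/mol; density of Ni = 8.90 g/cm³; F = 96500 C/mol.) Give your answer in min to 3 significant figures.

Plated area = 5.39 × 2.68 = 14.45 cm²
Volume = 14.45 × 8.98×10⁻⁴ cm = 0.01298 cm³
m(Ni) = 0.01298 × 8.90 = 0.1155 g
n(Ni) = 0.1155 / 58.69 = 0.001968 mol; n(e⁻) = 2 × 0.001968 = 0.003936 mol
Q = 0.003936 × 96500 = 379.8 C
t = 379.8 / 2.48 = 153.1 s = 2.55 min

2.55 min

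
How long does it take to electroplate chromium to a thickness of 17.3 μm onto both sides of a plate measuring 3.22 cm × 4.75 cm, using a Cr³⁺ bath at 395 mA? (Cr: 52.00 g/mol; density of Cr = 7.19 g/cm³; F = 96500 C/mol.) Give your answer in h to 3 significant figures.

1.49 h

Plated area = 2 × 3.22 × 4.75 = 30.59 cm²
Volume = 30.59 × 17.3×10⁻⁴ cm = 0.05292 cm³
m(Cr) = 0.05292 × 7.19 = 0.3805 g
n(Cr) = 0.3805 / 52.00 = 0.007317 mol; n(e⁻) = 3 × 0.007317 = 0.02195 mol
Q = 0.02195 × 96500 = 2118 C
t = 2118 / 0.395 = 5362 s = 1.49 h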